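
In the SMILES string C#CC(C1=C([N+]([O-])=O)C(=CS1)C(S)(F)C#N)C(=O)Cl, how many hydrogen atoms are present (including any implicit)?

Hydrogens are implicit in SMILES; fill each atom to its normal valence:
  4 × C: no H
  3 × C (aromatic): no H
  2 × C: 1 H each → 2
  2 × O: no H
  1 × C (aromatic): 1 H
  1 × Cl: no H
  1 × F: no H
  1 × N: no H
  1 × N (charge +1): no H
  1 × O (charge -1): no H
  1 × S: 1 H
  1 × S (aromatic): no H
  Total hydrogens = 4.

4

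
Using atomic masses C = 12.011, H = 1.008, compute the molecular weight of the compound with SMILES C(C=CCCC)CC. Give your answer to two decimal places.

112.22

Molecular formula: C8H16.
M = 8×12.011 + 16×1.008 = 112.22 g/mol.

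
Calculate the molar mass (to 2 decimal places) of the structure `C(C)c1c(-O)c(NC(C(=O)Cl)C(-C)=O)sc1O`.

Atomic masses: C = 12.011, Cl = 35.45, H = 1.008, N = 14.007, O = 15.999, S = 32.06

277.72

Molecular formula: C10H12ClNO4S.
M = 10×12.011 + 1×35.45 + 12×1.008 + 1×14.007 + 4×15.999 + 1×32.06 = 277.72 g/mol.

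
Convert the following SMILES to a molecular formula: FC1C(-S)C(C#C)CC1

C7H9FS

Heavy atoms from the SMILES: 7 C, 1 F, 1 S.
Implicit hydrogens by atom environment:
  4 × C: 1 H each → 4
  2 × C: 2 H each → 4
  1 × C: no H
  1 × F: no H
  1 × S: 1 H
  Total hydrogens = 9.
Molecular formula: C7H9FS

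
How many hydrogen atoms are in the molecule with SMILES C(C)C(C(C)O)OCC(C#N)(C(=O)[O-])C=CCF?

17

Hydrogens are implicit in SMILES; fill each atom to its normal valence:
  4 × C: 1 H each → 4
  3 × C: 2 H each → 6
  3 × C: no H
  2 × C: 3 H each → 6
  2 × O: no H
  1 × F: no H
  1 × N: no H
  1 × O: 1 H
  1 × O (charge -1): no H
  Total hydrogens = 17.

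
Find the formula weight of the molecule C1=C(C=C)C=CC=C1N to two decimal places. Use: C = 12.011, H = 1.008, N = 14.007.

119.17

Molecular formula: C8H9N.
M = 8×12.011 + 9×1.008 + 1×14.007 = 119.17 g/mol.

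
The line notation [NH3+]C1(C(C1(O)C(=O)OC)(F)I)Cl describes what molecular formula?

C5H7ClFINO3+

Heavy atoms from the SMILES: 5 C, 1 Cl, 1 F, 1 I, 1 N, 3 O.
Implicit hydrogens by atom environment:
  4 × C: no H
  2 × O: no H
  1 × C: 3 H
  1 × Cl: no H
  1 × F: no H
  1 × I: no H
  1 × N (charge +1): 3 H
  1 × O: 1 H
  Total hydrogens = 7.
Net charge +1.
Molecular formula: C5H7ClFINO3+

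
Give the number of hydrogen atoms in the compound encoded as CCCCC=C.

Hydrogens are implicit in SMILES; fill each atom to its normal valence:
  4 × C: 2 H each → 8
  1 × C: 3 H
  1 × C: 1 H
  Total hydrogens = 12.

12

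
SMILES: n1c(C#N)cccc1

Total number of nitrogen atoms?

2

The symbol for nitrogen appears 2 times in the SMILES.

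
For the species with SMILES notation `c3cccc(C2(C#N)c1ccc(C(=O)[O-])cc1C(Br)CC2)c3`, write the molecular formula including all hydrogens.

Heavy atoms from the SMILES: 1 Br, 18 C, 1 N, 2 O.
Implicit hydrogens by atom environment:
  8 × C (aromatic): 1 H each → 8
  4 × C (aromatic): no H
  3 × C: no H
  2 × C: 2 H each → 4
  1 × Br: no H
  1 × C: 1 H
  1 × N: no H
  1 × O: no H
  1 × O (charge -1): no H
  Total hydrogens = 13.
Net charge -1.
Molecular formula: C18H13BrNO2-

C18H13BrNO2-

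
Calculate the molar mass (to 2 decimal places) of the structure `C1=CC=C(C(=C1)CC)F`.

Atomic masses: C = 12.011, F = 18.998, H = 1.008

124.16

Molecular formula: C8H9F.
M = 8×12.011 + 1×18.998 + 9×1.008 = 124.16 g/mol.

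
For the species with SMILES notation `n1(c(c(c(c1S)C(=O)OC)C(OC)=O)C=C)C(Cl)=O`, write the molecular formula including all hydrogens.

Heavy atoms from the SMILES: 11 C, 1 Cl, 1 N, 5 O, 1 S.
Implicit hydrogens by atom environment:
  5 × O: no H
  4 × C (aromatic): no H
  3 × C: no H
  2 × C: 3 H each → 6
  1 × C: 2 H
  1 × C: 1 H
  1 × Cl: no H
  1 × N (aromatic): no H
  1 × S: 1 H
  Total hydrogens = 10.
Molecular formula: C11H10ClNO5S

C11H10ClNO5S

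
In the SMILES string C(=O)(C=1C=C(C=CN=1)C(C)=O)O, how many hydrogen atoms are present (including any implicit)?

Hydrogens are implicit in SMILES; fill each atom to its normal valence:
  3 × C (aromatic): 1 H each → 3
  2 × C (aromatic): no H
  2 × C: no H
  2 × O: no H
  1 × C: 3 H
  1 × N (aromatic): no H
  1 × O: 1 H
  Total hydrogens = 7.

7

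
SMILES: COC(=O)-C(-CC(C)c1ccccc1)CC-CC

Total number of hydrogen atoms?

24

Hydrogens are implicit in SMILES; fill each atom to its normal valence:
  5 × C (aromatic): 1 H each → 5
  4 × C: 2 H each → 8
  3 × C: 3 H each → 9
  2 × C: 1 H each → 2
  2 × O: no H
  1 × C (aromatic): no H
  1 × C: no H
  Total hydrogens = 24.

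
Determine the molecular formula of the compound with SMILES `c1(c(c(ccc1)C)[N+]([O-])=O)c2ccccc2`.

Heavy atoms from the SMILES: 13 C, 1 N, 2 O.
Implicit hydrogens by atom environment:
  8 × C (aromatic): 1 H each → 8
  4 × C (aromatic): no H
  1 × C: 3 H
  1 × N (charge +1): no H
  1 × O: no H
  1 × O (charge -1): no H
  Total hydrogens = 11.
Molecular formula: C13H11NO2

C13H11NO2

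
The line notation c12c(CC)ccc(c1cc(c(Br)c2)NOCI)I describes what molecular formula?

C13H12BrI2NO

Heavy atoms from the SMILES: 1 Br, 13 C, 2 I, 1 N, 1 O.
Implicit hydrogens by atom environment:
  6 × C (aromatic): no H
  4 × C (aromatic): 1 H each → 4
  2 × C: 2 H each → 4
  2 × I: no H
  1 × Br: no H
  1 × C: 3 H
  1 × N: 1 H
  1 × O: no H
  Total hydrogens = 12.
Molecular formula: C13H12BrI2NO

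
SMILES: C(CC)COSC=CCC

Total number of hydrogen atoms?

16

Hydrogens are implicit in SMILES; fill each atom to its normal valence:
  4 × C: 2 H each → 8
  2 × C: 3 H each → 6
  2 × C: 1 H each → 2
  1 × O: no H
  1 × S: no H
  Total hydrogens = 16.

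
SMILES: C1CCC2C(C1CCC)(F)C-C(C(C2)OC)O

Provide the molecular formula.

Heavy atoms from the SMILES: 14 C, 1 F, 2 O.
Implicit hydrogens by atom environment:
  7 × C: 2 H each → 14
  4 × C: 1 H each → 4
  2 × C: 3 H each → 6
  1 × C: no H
  1 × F: no H
  1 × O: 1 H
  1 × O: no H
  Total hydrogens = 25.
Molecular formula: C14H25FO2

C14H25FO2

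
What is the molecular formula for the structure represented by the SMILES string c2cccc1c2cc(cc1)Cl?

Heavy atoms from the SMILES: 10 C, 1 Cl.
Implicit hydrogens by atom environment:
  7 × C (aromatic): 1 H each → 7
  3 × C (aromatic): no H
  1 × Cl: no H
  Total hydrogens = 7.
Molecular formula: C10H7Cl

C10H7Cl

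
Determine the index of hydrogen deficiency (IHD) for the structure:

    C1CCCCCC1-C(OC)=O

2

Molecular formula from the SMILES: C9H16O2.
DoU = (2C + 2 + N − H − X)/2 = (2·9 + 2 + 0 − 16 − 0)/2 = 4/2 = 2.
(Structurally: 1 ring(s) + 1 π bond(s) = 2.)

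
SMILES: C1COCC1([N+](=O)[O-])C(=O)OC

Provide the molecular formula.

Heavy atoms from the SMILES: 6 C, 1 N, 5 O.
Implicit hydrogens by atom environment:
  4 × O: no H
  3 × C: 2 H each → 6
  2 × C: no H
  1 × C: 3 H
  1 × N (charge +1): no H
  1 × O (charge -1): no H
  Total hydrogens = 9.
Molecular formula: C6H9NO5

C6H9NO5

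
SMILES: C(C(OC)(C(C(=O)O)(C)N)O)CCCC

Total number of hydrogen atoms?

Hydrogens are implicit in SMILES; fill each atom to its normal valence:
  4 × C: 2 H each → 8
  3 × C: 3 H each → 9
  3 × C: no H
  2 × O: 1 H each → 2
  2 × O: no H
  1 × N: 2 H
  Total hydrogens = 21.

21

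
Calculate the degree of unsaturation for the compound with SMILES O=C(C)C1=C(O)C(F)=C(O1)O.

4

Molecular formula from the SMILES: C6H5FO4.
DoU = (2C + 2 + N − H − X)/2 = (2·6 + 2 + 0 − 5 − 1)/2 = 8/2 = 4.
(Structurally: 1 ring(s) + 3 π bond(s) = 4.)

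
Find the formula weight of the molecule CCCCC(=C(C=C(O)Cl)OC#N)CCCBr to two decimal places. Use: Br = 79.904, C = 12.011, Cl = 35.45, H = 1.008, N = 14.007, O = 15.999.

322.63

Molecular formula: C12H17BrClNO2.
M = 1×79.904 + 12×12.011 + 1×35.45 + 17×1.008 + 1×14.007 + 2×15.999 = 322.63 g/mol.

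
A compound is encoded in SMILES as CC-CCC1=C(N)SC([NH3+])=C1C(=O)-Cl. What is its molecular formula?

Heavy atoms from the SMILES: 9 C, 1 Cl, 2 N, 1 O, 1 S.
Implicit hydrogens by atom environment:
  4 × C (aromatic): no H
  3 × C: 2 H each → 6
  1 × C: 3 H
  1 × C: no H
  1 × Cl: no H
  1 × N (charge +1): 3 H
  1 × N: 2 H
  1 × O: no H
  1 × S (aromatic): no H
  Total hydrogens = 14.
Net charge +1.
Molecular formula: C9H14ClN2OS+

C9H14ClN2OS+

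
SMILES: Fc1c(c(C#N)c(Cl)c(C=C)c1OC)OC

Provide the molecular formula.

C11H9ClFNO2

Heavy atoms from the SMILES: 11 C, 1 Cl, 1 F, 1 N, 2 O.
Implicit hydrogens by atom environment:
  6 × C (aromatic): no H
  2 × C: 3 H each → 6
  2 × O: no H
  1 × C: 2 H
  1 × C: 1 H
  1 × C: no H
  1 × Cl: no H
  1 × F: no H
  1 × N: no H
  Total hydrogens = 9.
Molecular formula: C11H9ClFNO2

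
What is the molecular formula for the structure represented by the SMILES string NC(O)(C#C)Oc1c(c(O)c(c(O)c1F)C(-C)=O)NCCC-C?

Heavy atoms from the SMILES: 15 C, 1 F, 2 N, 5 O.
Implicit hydrogens by atom environment:
  6 × C (aromatic): no H
  3 × C: 2 H each → 6
  3 × C: no H
  3 × O: 1 H each → 3
  2 × C: 3 H each → 6
  2 × O: no H
  1 × C: 1 H
  1 × F: no H
  1 × N: 2 H
  1 × N: 1 H
  Total hydrogens = 19.
Molecular formula: C15H19FN2O5

C15H19FN2O5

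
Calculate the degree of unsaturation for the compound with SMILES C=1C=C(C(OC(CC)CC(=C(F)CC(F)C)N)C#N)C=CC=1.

Molecular formula from the SMILES: C17H22F2N2O.
DoU = (2C + 2 + N − H − X)/2 = (2·17 + 2 + 2 − 22 − 2)/2 = 14/2 = 7.
(Structurally: 1 ring(s) + 6 π bond(s) = 7.)

7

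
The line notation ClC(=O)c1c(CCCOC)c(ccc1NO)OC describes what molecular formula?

C12H16ClNO4

Heavy atoms from the SMILES: 12 C, 1 Cl, 1 N, 4 O.
Implicit hydrogens by atom environment:
  4 × C (aromatic): no H
  3 × C: 2 H each → 6
  3 × O: no H
  2 × C: 3 H each → 6
  2 × C (aromatic): 1 H each → 2
  1 × C: no H
  1 × Cl: no H
  1 × N: 1 H
  1 × O: 1 H
  Total hydrogens = 16.
Molecular formula: C12H16ClNO4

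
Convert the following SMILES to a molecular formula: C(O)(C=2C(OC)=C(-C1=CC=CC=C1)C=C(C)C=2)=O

C15H14O3

Heavy atoms from the SMILES: 15 C, 3 O.
Implicit hydrogens by atom environment:
  7 × C (aromatic): 1 H each → 7
  5 × C (aromatic): no H
  2 × C: 3 H each → 6
  2 × O: no H
  1 × C: no H
  1 × O: 1 H
  Total hydrogens = 14.
Molecular formula: C15H14O3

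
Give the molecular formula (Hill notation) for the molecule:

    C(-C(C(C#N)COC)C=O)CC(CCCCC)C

C15H27NO2

Heavy atoms from the SMILES: 15 C, 1 N, 2 O.
Implicit hydrogens by atom environment:
  7 × C: 2 H each → 14
  4 × C: 1 H each → 4
  3 × C: 3 H each → 9
  2 × O: no H
  1 × C: no H
  1 × N: no H
  Total hydrogens = 27.
Molecular formula: C15H27NO2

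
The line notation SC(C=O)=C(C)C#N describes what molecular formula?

Heavy atoms from the SMILES: 5 C, 1 N, 1 O, 1 S.
Implicit hydrogens by atom environment:
  3 × C: no H
  1 × C: 3 H
  1 × C: 1 H
  1 × N: no H
  1 × O: no H
  1 × S: 1 H
  Total hydrogens = 5.
Molecular formula: C5H5NOS

C5H5NOS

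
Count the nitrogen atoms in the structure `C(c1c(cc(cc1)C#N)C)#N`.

2

The symbol for nitrogen appears 2 times in the SMILES.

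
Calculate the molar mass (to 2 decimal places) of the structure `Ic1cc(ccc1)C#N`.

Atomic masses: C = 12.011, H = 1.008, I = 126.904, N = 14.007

229.02

Molecular formula: C7H4IN.
M = 7×12.011 + 4×1.008 + 1×126.904 + 1×14.007 = 229.02 g/mol.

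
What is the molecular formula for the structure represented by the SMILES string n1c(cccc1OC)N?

Heavy atoms from the SMILES: 6 C, 2 N, 1 O.
Implicit hydrogens by atom environment:
  3 × C (aromatic): 1 H each → 3
  2 × C (aromatic): no H
  1 × C: 3 H
  1 × N: 2 H
  1 × N (aromatic): no H
  1 × O: no H
  Total hydrogens = 8.
Molecular formula: C6H8N2O

C6H8N2O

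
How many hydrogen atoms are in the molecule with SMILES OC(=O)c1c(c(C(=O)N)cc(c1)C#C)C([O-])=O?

6

Hydrogens are implicit in SMILES; fill each atom to its normal valence:
  4 × C (aromatic): no H
  4 × C: no H
  3 × O: no H
  2 × C (aromatic): 1 H each → 2
  1 × C: 1 H
  1 × N: 2 H
  1 × O: 1 H
  1 × O (charge -1): no H
  Total hydrogens = 6.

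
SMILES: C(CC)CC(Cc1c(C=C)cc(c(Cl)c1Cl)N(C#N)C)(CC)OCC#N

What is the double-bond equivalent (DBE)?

Molecular formula from the SMILES: C20H25Cl2N3O.
DoU = (2C + 2 + N − H − X)/2 = (2·20 + 2 + 3 − 25 − 2)/2 = 18/2 = 9.
(Structurally: 1 ring(s) + 8 π bond(s) = 9.)

9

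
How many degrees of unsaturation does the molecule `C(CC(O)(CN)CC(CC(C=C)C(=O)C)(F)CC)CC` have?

2

Molecular formula from the SMILES: C16H30FNO2.
DoU = (2C + 2 + N − H − X)/2 = (2·16 + 2 + 1 − 30 − 1)/2 = 4/2 = 2.
(Structurally: 0 ring(s) + 2 π bond(s) = 2.)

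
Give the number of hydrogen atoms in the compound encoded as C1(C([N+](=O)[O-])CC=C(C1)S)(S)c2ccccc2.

13

Hydrogens are implicit in SMILES; fill each atom to its normal valence:
  5 × C (aromatic): 1 H each → 5
  2 × C: 2 H each → 4
  2 × C: 1 H each → 2
  2 × C: no H
  2 × S: 1 H each → 2
  1 × C (aromatic): no H
  1 × N (charge +1): no H
  1 × O: no H
  1 × O (charge -1): no H
  Total hydrogens = 13.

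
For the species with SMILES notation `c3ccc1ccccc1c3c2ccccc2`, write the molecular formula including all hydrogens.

C16H12

Heavy atoms from the SMILES: 16 C.
Implicit hydrogens by atom environment:
  12 × C (aromatic): 1 H each → 12
  4 × C (aromatic): no H
  Total hydrogens = 12.
Molecular formula: C16H12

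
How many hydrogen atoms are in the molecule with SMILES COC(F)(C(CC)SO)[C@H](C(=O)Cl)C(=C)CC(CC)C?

Hydrogens are implicit in SMILES; fill each atom to its normal valence:
  4 × C: 3 H each → 12
  4 × C: 2 H each → 8
  3 × C: 1 H each → 3
  3 × C: no H
  2 × O: no H
  1 × Cl: no H
  1 × F: no H
  1 × O: 1 H
  1 × S: no H
  Total hydrogens = 24.

24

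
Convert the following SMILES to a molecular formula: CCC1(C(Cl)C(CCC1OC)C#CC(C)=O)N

C13H20ClNO2

Heavy atoms from the SMILES: 13 C, 1 Cl, 1 N, 2 O.
Implicit hydrogens by atom environment:
  4 × C: no H
  3 × C: 3 H each → 9
  3 × C: 2 H each → 6
  3 × C: 1 H each → 3
  2 × O: no H
  1 × Cl: no H
  1 × N: 2 H
  Total hydrogens = 20.
Molecular formula: C13H20ClNO2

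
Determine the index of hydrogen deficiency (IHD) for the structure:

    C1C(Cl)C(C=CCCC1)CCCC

Molecular formula from the SMILES: C12H21Cl.
DoU = (2C + 2 + N − H − X)/2 = (2·12 + 2 + 0 − 21 − 1)/2 = 4/2 = 2.
(Structurally: 1 ring(s) + 1 π bond(s) = 2.)

2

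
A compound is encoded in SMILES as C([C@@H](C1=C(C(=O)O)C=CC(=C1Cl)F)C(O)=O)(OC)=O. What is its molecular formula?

Heavy atoms from the SMILES: 11 C, 1 Cl, 1 F, 6 O.
Implicit hydrogens by atom environment:
  4 × C (aromatic): no H
  4 × O: no H
  3 × C: no H
  2 × C (aromatic): 1 H each → 2
  2 × O: 1 H each → 2
  1 × C: 3 H
  1 × C: 1 H
  1 × Cl: no H
  1 × F: no H
  Total hydrogens = 8.
Molecular formula: C11H8ClFO6

C11H8ClFO6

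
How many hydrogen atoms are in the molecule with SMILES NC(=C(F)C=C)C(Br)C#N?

6

Hydrogens are implicit in SMILES; fill each atom to its normal valence:
  3 × C: no H
  2 × C: 1 H each → 2
  1 × Br: no H
  1 × C: 2 H
  1 × F: no H
  1 × N: 2 H
  1 × N: no H
  Total hydrogens = 6.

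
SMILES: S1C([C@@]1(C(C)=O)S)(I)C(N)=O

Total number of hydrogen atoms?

Hydrogens are implicit in SMILES; fill each atom to its normal valence:
  4 × C: no H
  2 × O: no H
  1 × C: 3 H
  1 × I: no H
  1 × N: 2 H
  1 × S: 1 H
  1 × S: no H
  Total hydrogens = 6.

6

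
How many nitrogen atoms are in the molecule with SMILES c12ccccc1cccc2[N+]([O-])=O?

1

The symbol for nitrogen appears 1 time in the SMILES.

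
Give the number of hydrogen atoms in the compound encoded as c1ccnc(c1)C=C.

Hydrogens are implicit in SMILES; fill each atom to its normal valence:
  4 × C (aromatic): 1 H each → 4
  1 × C: 2 H
  1 × C: 1 H
  1 × C (aromatic): no H
  1 × N (aromatic): no H
  Total hydrogens = 7.

7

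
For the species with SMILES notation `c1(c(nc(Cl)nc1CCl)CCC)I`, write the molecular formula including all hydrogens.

C8H9Cl2IN2

Heavy atoms from the SMILES: 8 C, 2 Cl, 1 I, 2 N.
Implicit hydrogens by atom environment:
  4 × C (aromatic): no H
  3 × C: 2 H each → 6
  2 × Cl: no H
  2 × N (aromatic): no H
  1 × C: 3 H
  1 × I: no H
  Total hydrogens = 9.
Molecular formula: C8H9Cl2IN2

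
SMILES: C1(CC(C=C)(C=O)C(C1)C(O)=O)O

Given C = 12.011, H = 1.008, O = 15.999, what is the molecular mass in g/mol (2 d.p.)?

184.19

Molecular formula: C9H12O4.
M = 9×12.011 + 12×1.008 + 4×15.999 = 184.19 g/mol.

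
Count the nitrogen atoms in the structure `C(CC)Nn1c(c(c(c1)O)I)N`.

The symbol for nitrogen appears 3 times in the SMILES.

3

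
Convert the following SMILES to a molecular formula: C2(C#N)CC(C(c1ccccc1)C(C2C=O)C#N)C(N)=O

Heavy atoms from the SMILES: 16 C, 3 N, 2 O.
Implicit hydrogens by atom environment:
  6 × C: 1 H each → 6
  5 × C (aromatic): 1 H each → 5
  3 × C: no H
  2 × N: no H
  2 × O: no H
  1 × C: 2 H
  1 × C (aromatic): no H
  1 × N: 2 H
  Total hydrogens = 15.
Molecular formula: C16H15N3O2

C16H15N3O2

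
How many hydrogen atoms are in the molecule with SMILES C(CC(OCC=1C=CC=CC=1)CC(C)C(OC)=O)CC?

26

Hydrogens are implicit in SMILES; fill each atom to its normal valence:
  5 × C: 2 H each → 10
  5 × C (aromatic): 1 H each → 5
  3 × C: 3 H each → 9
  3 × O: no H
  2 × C: 1 H each → 2
  1 × C: no H
  1 × C (aromatic): no H
  Total hydrogens = 26.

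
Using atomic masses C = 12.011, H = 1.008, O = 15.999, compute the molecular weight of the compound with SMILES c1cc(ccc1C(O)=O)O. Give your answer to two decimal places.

Molecular formula: C7H6O3.
M = 7×12.011 + 6×1.008 + 3×15.999 = 138.12 g/mol.

138.12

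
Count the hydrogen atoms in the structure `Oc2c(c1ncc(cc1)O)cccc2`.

9

Hydrogens are implicit in SMILES; fill each atom to its normal valence:
  7 × C (aromatic): 1 H each → 7
  4 × C (aromatic): no H
  2 × O: 1 H each → 2
  1 × N (aromatic): no H
  Total hydrogens = 9.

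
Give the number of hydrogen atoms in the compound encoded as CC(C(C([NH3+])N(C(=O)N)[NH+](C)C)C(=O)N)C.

23

Hydrogens are implicit in SMILES; fill each atom to its normal valence:
  4 × C: 3 H each → 12
  3 × C: 1 H each → 3
  2 × C: no H
  2 × N: 2 H each → 4
  2 × O: no H
  1 × N (charge +1): 3 H
  1 × N (charge +1): 1 H
  1 × N: no H
  Total hydrogens = 23.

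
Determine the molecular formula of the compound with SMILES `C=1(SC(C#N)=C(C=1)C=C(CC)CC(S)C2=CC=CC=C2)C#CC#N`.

Heavy atoms from the SMILES: 20 C, 2 N, 2 S.
Implicit hydrogens by atom environment:
  6 × C (aromatic): 1 H each → 6
  5 × C: no H
  4 × C (aromatic): no H
  2 × C: 2 H each → 4
  2 × C: 1 H each → 2
  2 × N: no H
  1 × C: 3 H
  1 × S: 1 H
  1 × S (aromatic): no H
  Total hydrogens = 16.
Molecular formula: C20H16N2S2

C20H16N2S2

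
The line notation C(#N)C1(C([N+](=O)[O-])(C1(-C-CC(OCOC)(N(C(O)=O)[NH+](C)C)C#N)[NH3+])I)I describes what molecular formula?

[C13H20I2N6O6]2+

Heavy atoms from the SMILES: 13 C, 2 I, 6 N, 6 O.
Implicit hydrogens by atom environment:
  7 × C: no H
  4 × O: no H
  3 × C: 3 H each → 9
  3 × C: 2 H each → 6
  3 × N: no H
  2 × I: no H
  1 × N (charge +1): 3 H
  1 × N (charge +1): 1 H
  1 × N (charge +1): no H
  1 × O: 1 H
  1 × O (charge -1): no H
  Total hydrogens = 20.
Net charge +2.
Molecular formula: [C13H20I2N6O6]2+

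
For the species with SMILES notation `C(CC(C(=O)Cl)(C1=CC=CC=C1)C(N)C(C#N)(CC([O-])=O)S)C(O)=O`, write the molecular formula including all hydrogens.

C16H16ClN2O5S-

Heavy atoms from the SMILES: 16 C, 1 Cl, 2 N, 5 O, 1 S.
Implicit hydrogens by atom environment:
  6 × C: no H
  5 × C (aromatic): 1 H each → 5
  3 × C: 2 H each → 6
  3 × O: no H
  1 × C: 1 H
  1 × C (aromatic): no H
  1 × Cl: no H
  1 × N: 2 H
  1 × N: no H
  1 × O: 1 H
  1 × O (charge -1): no H
  1 × S: 1 H
  Total hydrogens = 16.
Net charge -1.
Molecular formula: C16H16ClN2O5S-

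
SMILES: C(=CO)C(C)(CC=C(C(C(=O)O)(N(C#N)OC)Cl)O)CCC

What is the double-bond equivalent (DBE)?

Molecular formula from the SMILES: C14H21ClN2O5.
DoU = (2C + 2 + N − H − X)/2 = (2·14 + 2 + 2 − 21 − 1)/2 = 10/2 = 5.
(Structurally: 0 ring(s) + 5 π bond(s) = 5.)

5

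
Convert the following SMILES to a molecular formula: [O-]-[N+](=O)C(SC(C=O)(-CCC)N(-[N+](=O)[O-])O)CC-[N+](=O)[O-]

C8H14N4O8S

Heavy atoms from the SMILES: 8 C, 4 N, 8 O, 1 S.
Implicit hydrogens by atom environment:
  4 × C: 2 H each → 8
  4 × O: no H
  3 × N (charge +1): no H
  3 × O (charge -1): no H
  2 × C: 1 H each → 2
  1 × C: 3 H
  1 × C: no H
  1 × N: no H
  1 × O: 1 H
  1 × S: no H
  Total hydrogens = 14.
Molecular formula: C8H14N4O8S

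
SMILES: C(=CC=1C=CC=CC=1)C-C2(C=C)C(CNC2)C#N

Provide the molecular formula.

Heavy atoms from the SMILES: 16 C, 2 N.
Implicit hydrogens by atom environment:
  5 × C (aromatic): 1 H each → 5
  4 × C: 2 H each → 8
  4 × C: 1 H each → 4
  2 × C: no H
  1 × C (aromatic): no H
  1 × N: 1 H
  1 × N: no H
  Total hydrogens = 18.
Molecular formula: C16H18N2

C16H18N2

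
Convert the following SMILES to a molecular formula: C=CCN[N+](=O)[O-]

C3H6N2O2

Heavy atoms from the SMILES: 3 C, 2 N, 2 O.
Implicit hydrogens by atom environment:
  2 × C: 2 H each → 4
  1 × C: 1 H
  1 × N: 1 H
  1 × N (charge +1): no H
  1 × O: no H
  1 × O (charge -1): no H
  Total hydrogens = 6.
Molecular formula: C3H6N2O2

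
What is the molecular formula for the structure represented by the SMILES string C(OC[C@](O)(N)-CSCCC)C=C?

Heavy atoms from the SMILES: 9 C, 1 N, 2 O, 1 S.
Implicit hydrogens by atom environment:
  6 × C: 2 H each → 12
  1 × C: 3 H
  1 × C: 1 H
  1 × C: no H
  1 × N: 2 H
  1 × O: 1 H
  1 × O: no H
  1 × S: no H
  Total hydrogens = 19.
Molecular formula: C9H19NO2S

C9H19NO2S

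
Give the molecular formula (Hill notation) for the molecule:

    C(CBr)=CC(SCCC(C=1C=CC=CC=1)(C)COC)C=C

Heavy atoms from the SMILES: 1 Br, 18 C, 1 O, 1 S.
Implicit hydrogens by atom environment:
  5 × C: 2 H each → 10
  5 × C (aromatic): 1 H each → 5
  4 × C: 1 H each → 4
  2 × C: 3 H each → 6
  1 × Br: no H
  1 × C: no H
  1 × C (aromatic): no H
  1 × O: no H
  1 × S: no H
  Total hydrogens = 25.
Molecular formula: C18H25BrOS

C18H25BrOS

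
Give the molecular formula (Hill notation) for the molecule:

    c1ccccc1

Heavy atoms from the SMILES: 6 C.
Implicit hydrogens by atom environment:
  6 × C (aromatic): 1 H each → 6
  Total hydrogens = 6.
Molecular formula: C6H6

C6H6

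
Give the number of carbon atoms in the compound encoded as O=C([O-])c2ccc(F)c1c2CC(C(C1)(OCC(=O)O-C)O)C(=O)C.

16

The symbol for carbon appears 16 times in the SMILES. Lowercase c denotes aromatic carbon and counts toward C.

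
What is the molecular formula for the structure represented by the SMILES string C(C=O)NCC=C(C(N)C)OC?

C8H16N2O2

Heavy atoms from the SMILES: 8 C, 2 N, 2 O.
Implicit hydrogens by atom environment:
  3 × C: 1 H each → 3
  2 × C: 3 H each → 6
  2 × C: 2 H each → 4
  2 × O: no H
  1 × C: no H
  1 × N: 2 H
  1 × N: 1 H
  Total hydrogens = 16.
Molecular formula: C8H16N2O2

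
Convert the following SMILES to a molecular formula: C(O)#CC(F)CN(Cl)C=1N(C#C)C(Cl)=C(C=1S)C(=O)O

Heavy atoms from the SMILES: 11 C, 2 Cl, 1 F, 2 N, 3 O, 1 S.
Implicit hydrogens by atom environment:
  4 × C (aromatic): no H
  4 × C: no H
  2 × C: 1 H each → 2
  2 × Cl: no H
  2 × O: 1 H each → 2
  1 × C: 2 H
  1 × F: no H
  1 × N (aromatic): no H
  1 × N: no H
  1 × O: no H
  1 × S: 1 H
  Total hydrogens = 7.
Molecular formula: C11H7Cl2FN2O3S

C11H7Cl2FN2O3S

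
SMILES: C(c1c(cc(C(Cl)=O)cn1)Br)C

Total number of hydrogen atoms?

Hydrogens are implicit in SMILES; fill each atom to its normal valence:
  3 × C (aromatic): no H
  2 × C (aromatic): 1 H each → 2
  1 × Br: no H
  1 × C: 3 H
  1 × C: 2 H
  1 × C: no H
  1 × Cl: no H
  1 × N (aromatic): no H
  1 × O: no H
  Total hydrogens = 7.

7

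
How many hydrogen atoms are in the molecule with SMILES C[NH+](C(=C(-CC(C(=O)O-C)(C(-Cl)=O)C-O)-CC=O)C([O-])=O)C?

18

Hydrogens are implicit in SMILES; fill each atom to its normal valence:
  6 × C: no H
  5 × O: no H
  3 × C: 3 H each → 9
  3 × C: 2 H each → 6
  1 × C: 1 H
  1 × Cl: no H
  1 × N (charge +1): 1 H
  1 × O: 1 H
  1 × O (charge -1): no H
  Total hydrogens = 18.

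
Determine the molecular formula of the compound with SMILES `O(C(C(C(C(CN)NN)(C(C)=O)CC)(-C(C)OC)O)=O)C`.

C13H27N3O5

Heavy atoms from the SMILES: 13 C, 3 N, 5 O.
Implicit hydrogens by atom environment:
  5 × C: 3 H each → 15
  4 × C: no H
  4 × O: no H
  2 × C: 2 H each → 4
  2 × C: 1 H each → 2
  2 × N: 2 H each → 4
  1 × N: 1 H
  1 × O: 1 H
  Total hydrogens = 27.
Molecular formula: C13H27N3O5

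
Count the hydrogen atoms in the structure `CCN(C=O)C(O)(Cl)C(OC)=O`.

Hydrogens are implicit in SMILES; fill each atom to its normal valence:
  3 × O: no H
  2 × C: 3 H each → 6
  2 × C: no H
  1 × C: 2 H
  1 × C: 1 H
  1 × Cl: no H
  1 × N: no H
  1 × O: 1 H
  Total hydrogens = 10.

10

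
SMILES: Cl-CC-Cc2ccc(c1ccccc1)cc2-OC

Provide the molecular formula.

Heavy atoms from the SMILES: 16 C, 1 Cl, 1 O.
Implicit hydrogens by atom environment:
  8 × C (aromatic): 1 H each → 8
  4 × C (aromatic): no H
  3 × C: 2 H each → 6
  1 × C: 3 H
  1 × Cl: no H
  1 × O: no H
  Total hydrogens = 17.
Molecular formula: C16H17ClO

C16H17ClO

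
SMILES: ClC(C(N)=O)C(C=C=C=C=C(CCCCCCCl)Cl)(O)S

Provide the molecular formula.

Heavy atoms from the SMILES: 14 C, 3 Cl, 1 N, 2 O, 1 S.
Implicit hydrogens by atom environment:
  6 × C: 2 H each → 12
  6 × C: no H
  3 × Cl: no H
  2 × C: 1 H each → 2
  1 × N: 2 H
  1 × O: 1 H
  1 × O: no H
  1 × S: 1 H
  Total hydrogens = 18.
Molecular formula: C14H18Cl3NO2S

C14H18Cl3NO2S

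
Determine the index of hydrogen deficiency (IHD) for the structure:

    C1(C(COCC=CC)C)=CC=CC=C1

Molecular formula from the SMILES: C13H18O.
DoU = (2C + 2 + N − H − X)/2 = (2·13 + 2 + 0 − 18 − 0)/2 = 10/2 = 5.
(Structurally: 1 ring(s) + 4 π bond(s) = 5.)

5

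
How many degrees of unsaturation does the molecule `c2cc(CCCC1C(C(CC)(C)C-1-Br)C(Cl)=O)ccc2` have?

6

Molecular formula from the SMILES: C17H22BrClO.
DoU = (2C + 2 + N − H − X)/2 = (2·17 + 2 + 0 − 22 − 2)/2 = 12/2 = 6.
(Structurally: 2 ring(s) + 4 π bond(s) = 6.)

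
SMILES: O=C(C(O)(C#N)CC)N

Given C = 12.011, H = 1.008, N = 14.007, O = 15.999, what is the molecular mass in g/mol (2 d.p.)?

Molecular formula: C5H8N2O2.
M = 5×12.011 + 8×1.008 + 2×14.007 + 2×15.999 = 128.13 g/mol.

128.13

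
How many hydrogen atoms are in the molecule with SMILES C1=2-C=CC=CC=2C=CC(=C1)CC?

Hydrogens are implicit in SMILES; fill each atom to its normal valence:
  7 × C (aromatic): 1 H each → 7
  3 × C (aromatic): no H
  1 × C: 3 H
  1 × C: 2 H
  Total hydrogens = 12.

12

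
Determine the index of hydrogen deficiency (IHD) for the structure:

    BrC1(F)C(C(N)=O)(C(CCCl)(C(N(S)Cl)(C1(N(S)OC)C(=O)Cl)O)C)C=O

Molecular formula from the SMILES: C12H16BrCl3FN3O5S2.
DoU = (2C + 2 + N − H − X)/2 = (2·12 + 2 + 3 − 16 − 5)/2 = 8/2 = 4.
(Structurally: 1 ring(s) + 3 π bond(s) = 4.)

4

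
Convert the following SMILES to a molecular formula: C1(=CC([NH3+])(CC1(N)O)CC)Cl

C7H14ClN2O+

Heavy atoms from the SMILES: 7 C, 1 Cl, 2 N, 1 O.
Implicit hydrogens by atom environment:
  3 × C: no H
  2 × C: 2 H each → 4
  1 × C: 3 H
  1 × C: 1 H
  1 × Cl: no H
  1 × N (charge +1): 3 H
  1 × N: 2 H
  1 × O: 1 H
  Total hydrogens = 14.
Net charge +1.
Molecular formula: C7H14ClN2O+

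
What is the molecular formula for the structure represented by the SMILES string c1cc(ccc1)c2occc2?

C10H8O

Heavy atoms from the SMILES: 10 C, 1 O.
Implicit hydrogens by atom environment:
  8 × C (aromatic): 1 H each → 8
  2 × C (aromatic): no H
  1 × O (aromatic): no H
  Total hydrogens = 8.
Molecular formula: C10H8O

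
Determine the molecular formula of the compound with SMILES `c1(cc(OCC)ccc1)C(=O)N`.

C9H11NO2

Heavy atoms from the SMILES: 9 C, 1 N, 2 O.
Implicit hydrogens by atom environment:
  4 × C (aromatic): 1 H each → 4
  2 × C (aromatic): no H
  2 × O: no H
  1 × C: 3 H
  1 × C: 2 H
  1 × C: no H
  1 × N: 2 H
  Total hydrogens = 11.
Molecular formula: C9H11NO2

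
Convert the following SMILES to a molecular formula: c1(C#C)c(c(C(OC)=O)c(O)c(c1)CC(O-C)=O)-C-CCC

Heavy atoms from the SMILES: 17 C, 5 O.
Implicit hydrogens by atom environment:
  5 × C (aromatic): no H
  4 × C: 2 H each → 8
  4 × O: no H
  3 × C: 3 H each → 9
  3 × C: no H
  1 × C (aromatic): 1 H
  1 × C: 1 H
  1 × O: 1 H
  Total hydrogens = 20.
Molecular formula: C17H20O5

C17H20O5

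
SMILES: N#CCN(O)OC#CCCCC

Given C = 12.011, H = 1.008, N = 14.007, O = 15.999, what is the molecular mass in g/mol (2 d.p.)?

168.20

Molecular formula: C8H12N2O2.
M = 8×12.011 + 12×1.008 + 2×14.007 + 2×15.999 = 168.20 g/mol.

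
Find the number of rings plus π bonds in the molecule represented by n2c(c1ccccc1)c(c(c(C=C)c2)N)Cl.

9

Molecular formula from the SMILES: C13H11ClN2.
DoU = (2C + 2 + N − H − X)/2 = (2·13 + 2 + 2 − 11 − 1)/2 = 18/2 = 9.
(Structurally: 2 ring(s) + 7 π bond(s) = 9.)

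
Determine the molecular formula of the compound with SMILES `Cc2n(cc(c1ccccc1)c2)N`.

Heavy atoms from the SMILES: 11 C, 2 N.
Implicit hydrogens by atom environment:
  7 × C (aromatic): 1 H each → 7
  3 × C (aromatic): no H
  1 × C: 3 H
  1 × N: 2 H
  1 × N (aromatic): no H
  Total hydrogens = 12.
Molecular formula: C11H12N2

C11H12N2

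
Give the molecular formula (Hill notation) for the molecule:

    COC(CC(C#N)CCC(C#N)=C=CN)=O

Heavy atoms from the SMILES: 11 C, 3 N, 2 O.
Implicit hydrogens by atom environment:
  5 × C: no H
  3 × C: 2 H each → 6
  2 × C: 1 H each → 2
  2 × N: no H
  2 × O: no H
  1 × C: 3 H
  1 × N: 2 H
  Total hydrogens = 13.
Molecular formula: C11H13N3O2

C11H13N3O2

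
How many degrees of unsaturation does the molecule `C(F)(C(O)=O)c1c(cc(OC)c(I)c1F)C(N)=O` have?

6

Molecular formula from the SMILES: C10H8F2INO4.
DoU = (2C + 2 + N − H − X)/2 = (2·10 + 2 + 1 − 8 − 3)/2 = 12/2 = 6.
(Structurally: 1 ring(s) + 5 π bond(s) = 6.)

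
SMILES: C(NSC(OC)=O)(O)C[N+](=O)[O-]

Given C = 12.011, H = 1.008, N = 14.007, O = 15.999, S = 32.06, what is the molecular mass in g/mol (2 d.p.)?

196.18

Molecular formula: C4H8N2O5S.
M = 4×12.011 + 8×1.008 + 2×14.007 + 5×15.999 + 1×32.06 = 196.18 g/mol.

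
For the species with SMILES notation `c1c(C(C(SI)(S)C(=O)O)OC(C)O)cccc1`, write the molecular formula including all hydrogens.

Heavy atoms from the SMILES: 11 C, 1 I, 4 O, 2 S.
Implicit hydrogens by atom environment:
  5 × C (aromatic): 1 H each → 5
  2 × C: 1 H each → 2
  2 × C: no H
  2 × O: 1 H each → 2
  2 × O: no H
  1 × C: 3 H
  1 × C (aromatic): no H
  1 × I: no H
  1 × S: 1 H
  1 × S: no H
  Total hydrogens = 13.
Molecular formula: C11H13IO4S2

C11H13IO4S2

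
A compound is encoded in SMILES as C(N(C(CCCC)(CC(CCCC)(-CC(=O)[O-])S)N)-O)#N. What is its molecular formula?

Heavy atoms from the SMILES: 14 C, 3 N, 3 O, 1 S.
Implicit hydrogens by atom environment:
  8 × C: 2 H each → 16
  4 × C: no H
  2 × C: 3 H each → 6
  2 × N: no H
  1 × N: 2 H
  1 × O: 1 H
  1 × O: no H
  1 × O (charge -1): no H
  1 × S: 1 H
  Total hydrogens = 26.
Net charge -1.
Molecular formula: C14H26N3O3S-

C14H26N3O3S-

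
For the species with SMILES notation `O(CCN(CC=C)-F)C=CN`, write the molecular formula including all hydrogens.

Heavy atoms from the SMILES: 7 C, 1 F, 2 N, 1 O.
Implicit hydrogens by atom environment:
  4 × C: 2 H each → 8
  3 × C: 1 H each → 3
  1 × F: no H
  1 × N: 2 H
  1 × N: no H
  1 × O: no H
  Total hydrogens = 13.
Molecular formula: C7H13FN2O

C7H13FN2O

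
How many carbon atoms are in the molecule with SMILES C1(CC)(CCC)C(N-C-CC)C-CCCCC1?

The symbol for carbon appears 16 times in the SMILES.

16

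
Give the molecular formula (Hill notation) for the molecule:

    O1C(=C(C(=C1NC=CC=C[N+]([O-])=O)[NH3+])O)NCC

Heavy atoms from the SMILES: 10 C, 4 N, 4 O.
Implicit hydrogens by atom environment:
  4 × C: 1 H each → 4
  4 × C (aromatic): no H
  2 × N: 1 H each → 2
  1 × C: 3 H
  1 × C: 2 H
  1 × N (charge +1): 3 H
  1 × N (charge +1): no H
  1 × O: 1 H
  1 × O (aromatic): no H
  1 × O: no H
  1 × O (charge -1): no H
  Total hydrogens = 15.
Net charge +1.
Molecular formula: C10H15N4O4+

C10H15N4O4+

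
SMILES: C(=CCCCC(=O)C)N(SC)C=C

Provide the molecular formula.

C10H17NOS

Heavy atoms from the SMILES: 10 C, 1 N, 1 O, 1 S.
Implicit hydrogens by atom environment:
  4 × C: 2 H each → 8
  3 × C: 1 H each → 3
  2 × C: 3 H each → 6
  1 × C: no H
  1 × N: no H
  1 × O: no H
  1 × S: no H
  Total hydrogens = 17.
Molecular formula: C10H17NOS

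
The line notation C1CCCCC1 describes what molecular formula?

Heavy atoms from the SMILES: 6 C.
Implicit hydrogens by atom environment:
  6 × C: 2 H each → 12
  Total hydrogens = 12.
Molecular formula: C6H12

C6H12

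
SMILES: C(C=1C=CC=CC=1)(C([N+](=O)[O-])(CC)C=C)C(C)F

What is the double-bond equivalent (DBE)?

6

Molecular formula from the SMILES: C14H18FNO2.
DoU = (2C + 2 + N − H − X)/2 = (2·14 + 2 + 1 − 18 − 1)/2 = 12/2 = 6.
(Structurally: 1 ring(s) + 5 π bond(s) = 6.)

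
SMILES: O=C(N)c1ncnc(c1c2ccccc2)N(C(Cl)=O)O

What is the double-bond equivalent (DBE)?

10

Molecular formula from the SMILES: C12H9ClN4O3.
DoU = (2C + 2 + N − H − X)/2 = (2·12 + 2 + 4 − 9 − 1)/2 = 20/2 = 10.
(Structurally: 2 ring(s) + 8 π bond(s) = 10.)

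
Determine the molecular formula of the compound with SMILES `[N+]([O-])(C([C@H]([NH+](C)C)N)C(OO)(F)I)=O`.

Heavy atoms from the SMILES: 5 C, 1 F, 1 I, 3 N, 4 O.
Implicit hydrogens by atom environment:
  2 × C: 3 H each → 6
  2 × C: 1 H each → 2
  2 × O: no H
  1 × C: no H
  1 × F: no H
  1 × I: no H
  1 × N: 2 H
  1 × N (charge +1): 1 H
  1 × N (charge +1): no H
  1 × O: 1 H
  1 × O (charge -1): no H
  Total hydrogens = 12.
Net charge +1.
Molecular formula: C5H12FIN3O4+

C5H12FIN3O4+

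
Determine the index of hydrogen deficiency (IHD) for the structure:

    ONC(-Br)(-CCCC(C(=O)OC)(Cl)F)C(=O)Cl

2

Molecular formula from the SMILES: C8H11BrCl2FNO4.
DoU = (2C + 2 + N − H − X)/2 = (2·8 + 2 + 1 − 11 − 4)/2 = 4/2 = 2.
(Structurally: 0 ring(s) + 2 π bond(s) = 2.)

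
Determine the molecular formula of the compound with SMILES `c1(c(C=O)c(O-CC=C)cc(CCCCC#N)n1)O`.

C14H16N2O3

Heavy atoms from the SMILES: 14 C, 2 N, 3 O.
Implicit hydrogens by atom environment:
  6 × C: 2 H each → 12
  4 × C (aromatic): no H
  2 × C: 1 H each → 2
  2 × O: no H
  1 × C (aromatic): 1 H
  1 × C: no H
  1 × N (aromatic): no H
  1 × N: no H
  1 × O: 1 H
  Total hydrogens = 16.
Molecular formula: C14H16N2O3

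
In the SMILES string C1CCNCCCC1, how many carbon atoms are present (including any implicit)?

7

The symbol for carbon appears 7 times in the SMILES.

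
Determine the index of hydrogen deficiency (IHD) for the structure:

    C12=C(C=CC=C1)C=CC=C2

Molecular formula from the SMILES: C10H8.
DoU = (2C + 2 + N − H − X)/2 = (2·10 + 2 + 0 − 8 − 0)/2 = 14/2 = 7.
(Structurally: 2 ring(s) + 5 π bond(s) = 7.)

7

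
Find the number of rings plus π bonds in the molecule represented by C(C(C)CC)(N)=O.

1

Molecular formula from the SMILES: C5H11NO.
DoU = (2C + 2 + N − H − X)/2 = (2·5 + 2 + 1 − 11 − 0)/2 = 2/2 = 1.
(Structurally: 0 ring(s) + 1 π bond(s) = 1.)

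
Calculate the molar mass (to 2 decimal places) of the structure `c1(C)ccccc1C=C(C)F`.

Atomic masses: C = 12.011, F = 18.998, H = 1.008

150.20

Molecular formula: C10H11F.
M = 10×12.011 + 1×18.998 + 11×1.008 = 150.20 g/mol.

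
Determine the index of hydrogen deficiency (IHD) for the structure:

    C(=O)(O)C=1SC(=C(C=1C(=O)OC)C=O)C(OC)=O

Molecular formula from the SMILES: C10H8O7S.
DoU = (2C + 2 + N − H − X)/2 = (2·10 + 2 + 0 − 8 − 0)/2 = 14/2 = 7.
(Structurally: 1 ring(s) + 6 π bond(s) = 7.)

7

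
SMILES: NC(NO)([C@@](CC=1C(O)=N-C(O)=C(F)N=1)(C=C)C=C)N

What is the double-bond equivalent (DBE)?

6

Molecular formula from the SMILES: C11H16FN5O3.
DoU = (2C + 2 + N − H − X)/2 = (2·11 + 2 + 5 − 16 − 1)/2 = 12/2 = 6.
(Structurally: 1 ring(s) + 5 π bond(s) = 6.)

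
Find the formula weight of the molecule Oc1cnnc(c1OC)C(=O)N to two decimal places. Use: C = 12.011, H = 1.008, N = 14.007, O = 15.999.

169.14

Molecular formula: C6H7N3O3.
M = 6×12.011 + 7×1.008 + 3×14.007 + 3×15.999 = 169.14 g/mol.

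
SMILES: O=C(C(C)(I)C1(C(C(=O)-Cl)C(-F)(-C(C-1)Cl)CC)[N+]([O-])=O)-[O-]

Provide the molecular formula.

Heavy atoms from the SMILES: 11 C, 2 Cl, 1 F, 1 I, 1 N, 5 O.
Implicit hydrogens by atom environment:
  5 × C: no H
  3 × O: no H
  2 × C: 3 H each → 6
  2 × C: 2 H each → 4
  2 × C: 1 H each → 2
  2 × Cl: no H
  2 × O (charge -1): no H
  1 × F: no H
  1 × I: no H
  1 × N (charge +1): no H
  Total hydrogens = 12.
Net charge -1.
Molecular formula: C11H12Cl2FINO5-

C11H12Cl2FINO5-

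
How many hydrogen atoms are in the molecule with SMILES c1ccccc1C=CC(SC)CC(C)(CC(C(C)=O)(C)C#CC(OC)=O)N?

Hydrogens are implicit in SMILES; fill each atom to its normal valence:
  6 × C: no H
  5 × C: 3 H each → 15
  5 × C (aromatic): 1 H each → 5
  3 × C: 1 H each → 3
  3 × O: no H
  2 × C: 2 H each → 4
  1 × C (aromatic): no H
  1 × N: 2 H
  1 × S: no H
  Total hydrogens = 29.

29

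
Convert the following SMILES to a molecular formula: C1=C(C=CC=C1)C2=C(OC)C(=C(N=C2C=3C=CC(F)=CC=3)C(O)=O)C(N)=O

Heavy atoms from the SMILES: 20 C, 1 F, 2 N, 4 O.
Implicit hydrogens by atom environment:
  9 × C (aromatic): 1 H each → 9
  8 × C (aromatic): no H
  3 × O: no H
  2 × C: no H
  1 × C: 3 H
  1 × F: no H
  1 × N: 2 H
  1 × N (aromatic): no H
  1 × O: 1 H
  Total hydrogens = 15.
Molecular formula: C20H15FN2O4

C20H15FN2O4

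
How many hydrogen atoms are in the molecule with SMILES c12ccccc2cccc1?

8

Hydrogens are implicit in SMILES; fill each atom to its normal valence:
  8 × C (aromatic): 1 H each → 8
  2 × C (aromatic): no H
  Total hydrogens = 8.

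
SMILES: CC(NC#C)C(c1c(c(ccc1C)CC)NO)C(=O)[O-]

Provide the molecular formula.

C15H19N2O3-

Heavy atoms from the SMILES: 15 C, 2 N, 3 O.
Implicit hydrogens by atom environment:
  4 × C (aromatic): no H
  3 × C: 3 H each → 9
  3 × C: 1 H each → 3
  2 × C (aromatic): 1 H each → 2
  2 × C: no H
  2 × N: 1 H each → 2
  1 × C: 2 H
  1 × O: 1 H
  1 × O: no H
  1 × O (charge -1): no H
  Total hydrogens = 19.
Net charge -1.
Molecular formula: C15H19N2O3-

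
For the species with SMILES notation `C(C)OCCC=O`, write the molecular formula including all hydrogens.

C5H10O2

Heavy atoms from the SMILES: 5 C, 2 O.
Implicit hydrogens by atom environment:
  3 × C: 2 H each → 6
  2 × O: no H
  1 × C: 3 H
  1 × C: 1 H
  Total hydrogens = 10.
Molecular formula: C5H10O2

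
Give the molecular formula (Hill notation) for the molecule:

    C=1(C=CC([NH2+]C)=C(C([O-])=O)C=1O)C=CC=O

C11H11NO4

Heavy atoms from the SMILES: 11 C, 1 N, 4 O.
Implicit hydrogens by atom environment:
  4 × C (aromatic): no H
  3 × C: 1 H each → 3
  2 × C (aromatic): 1 H each → 2
  2 × O: no H
  1 × C: 3 H
  1 × C: no H
  1 × N (charge +1): 2 H
  1 × O: 1 H
  1 × O (charge -1): no H
  Total hydrogens = 11.
Molecular formula: C11H11NO4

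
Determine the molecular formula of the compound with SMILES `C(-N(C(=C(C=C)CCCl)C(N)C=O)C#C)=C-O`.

C12H15ClN2O2

Heavy atoms from the SMILES: 12 C, 1 Cl, 2 N, 2 O.
Implicit hydrogens by atom environment:
  6 × C: 1 H each → 6
  3 × C: 2 H each → 6
  3 × C: no H
  1 × Cl: no H
  1 × N: 2 H
  1 × N: no H
  1 × O: 1 H
  1 × O: no H
  Total hydrogens = 15.
Molecular formula: C12H15ClN2O2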